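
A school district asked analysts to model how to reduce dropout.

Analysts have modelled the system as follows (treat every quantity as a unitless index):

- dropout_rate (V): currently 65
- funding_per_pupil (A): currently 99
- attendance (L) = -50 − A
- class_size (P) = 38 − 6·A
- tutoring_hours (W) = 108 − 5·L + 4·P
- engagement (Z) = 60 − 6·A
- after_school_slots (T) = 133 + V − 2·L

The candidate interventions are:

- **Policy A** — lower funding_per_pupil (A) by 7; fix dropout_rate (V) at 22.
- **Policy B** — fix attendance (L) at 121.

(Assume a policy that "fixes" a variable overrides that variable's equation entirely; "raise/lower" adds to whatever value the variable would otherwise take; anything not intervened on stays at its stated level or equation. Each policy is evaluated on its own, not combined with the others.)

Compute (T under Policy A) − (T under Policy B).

Policy A (A − 7, V := 22):
  V = 22
  A = 99 − 7 = 92
  L = -50 − 92 = -142
  T = 133 + 22 − 2·(-142) = 439
Policy B (L := 121):
  V = 65
  A = 99
  L = 121
  T = 133 + 65 − 2·121 = -44
T: 439 − (-44) = 483

483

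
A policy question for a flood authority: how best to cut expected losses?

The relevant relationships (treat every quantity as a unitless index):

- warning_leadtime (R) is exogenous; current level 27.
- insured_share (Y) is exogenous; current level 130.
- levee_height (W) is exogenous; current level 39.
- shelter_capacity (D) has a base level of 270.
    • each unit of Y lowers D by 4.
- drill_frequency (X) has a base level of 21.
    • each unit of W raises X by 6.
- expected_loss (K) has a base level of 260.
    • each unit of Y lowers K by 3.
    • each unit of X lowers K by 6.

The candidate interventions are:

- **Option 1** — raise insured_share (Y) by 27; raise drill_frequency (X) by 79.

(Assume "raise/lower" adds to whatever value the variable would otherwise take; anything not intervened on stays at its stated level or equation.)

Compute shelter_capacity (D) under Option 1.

Option 1 (Y + 27, X + 79):
  Y = 130 + 27 = 157
  D = 270 − 4·157 = -358

-358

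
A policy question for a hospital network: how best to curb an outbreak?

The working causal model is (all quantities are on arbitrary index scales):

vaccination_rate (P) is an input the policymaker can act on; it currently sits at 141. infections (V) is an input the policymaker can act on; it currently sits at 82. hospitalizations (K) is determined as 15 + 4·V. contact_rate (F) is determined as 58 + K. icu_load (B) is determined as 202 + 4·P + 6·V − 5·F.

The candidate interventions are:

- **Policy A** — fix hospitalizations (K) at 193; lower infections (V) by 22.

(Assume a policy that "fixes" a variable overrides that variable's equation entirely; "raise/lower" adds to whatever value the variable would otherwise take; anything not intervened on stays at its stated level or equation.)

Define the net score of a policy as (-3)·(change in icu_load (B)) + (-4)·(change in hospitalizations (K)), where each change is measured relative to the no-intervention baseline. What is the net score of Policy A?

Baseline:
  P = 141
  V = 82
  K = 15 + 4·82 = 343
  F = 58 + 343 = 401
  B = 202 + 4·141 + 6·82 − 5·401 = -747
Policy A (K := 193, V − 22):
  P = 141
  V = 82 − 22 = 60
  K = 193
  F = 58 + 193 = 251
  B = 202 + 4·141 + 6·60 − 5·251 = -129
ΔB = -129 − (-747) = 618; ΔK = 193 − 343 = -150
Score = (-3)·618 + (-4)·(-150) = -1254

-1254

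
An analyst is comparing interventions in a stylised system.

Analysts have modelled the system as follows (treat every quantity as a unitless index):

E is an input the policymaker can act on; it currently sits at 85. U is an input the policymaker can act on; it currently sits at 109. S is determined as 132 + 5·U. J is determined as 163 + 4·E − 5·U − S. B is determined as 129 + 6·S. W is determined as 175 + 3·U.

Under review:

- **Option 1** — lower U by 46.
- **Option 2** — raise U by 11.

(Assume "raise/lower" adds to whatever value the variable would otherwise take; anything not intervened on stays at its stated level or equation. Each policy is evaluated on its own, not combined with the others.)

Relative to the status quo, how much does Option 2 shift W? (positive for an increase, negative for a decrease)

Baseline:
  U = 109
  W = 175 + 3·109 = 502
Option 2 (U + 11):
  U = 109 + 11 = 120
  W = 175 + 3·120 = 535
Change in W: 535 − 502 = 33

33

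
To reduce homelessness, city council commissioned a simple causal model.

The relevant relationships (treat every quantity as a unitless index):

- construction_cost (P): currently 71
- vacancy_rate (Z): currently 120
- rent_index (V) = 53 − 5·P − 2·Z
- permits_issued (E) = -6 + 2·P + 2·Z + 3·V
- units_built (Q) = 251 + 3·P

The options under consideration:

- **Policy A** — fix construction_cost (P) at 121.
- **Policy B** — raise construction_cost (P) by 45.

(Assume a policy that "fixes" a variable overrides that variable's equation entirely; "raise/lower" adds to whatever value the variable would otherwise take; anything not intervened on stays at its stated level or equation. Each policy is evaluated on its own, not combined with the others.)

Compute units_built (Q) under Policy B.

599

Policy B (P + 45):
  P = 71 + 45 = 116
  Q = 251 + 3·116 = 599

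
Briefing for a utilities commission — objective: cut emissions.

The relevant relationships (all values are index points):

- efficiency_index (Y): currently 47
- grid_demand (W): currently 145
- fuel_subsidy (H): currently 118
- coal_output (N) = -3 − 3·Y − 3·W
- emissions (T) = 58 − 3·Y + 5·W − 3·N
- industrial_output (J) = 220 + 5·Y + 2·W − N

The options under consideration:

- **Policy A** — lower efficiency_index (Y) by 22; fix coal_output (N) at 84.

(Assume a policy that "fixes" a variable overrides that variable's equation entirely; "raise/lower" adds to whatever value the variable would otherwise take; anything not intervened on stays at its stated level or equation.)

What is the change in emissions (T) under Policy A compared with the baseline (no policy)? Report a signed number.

Baseline:
  Y = 47
  W = 145
  N = -3 − 3·47 − 3·145 = -579
  T = 58 − 3·47 + 5·145 − 3·(-579) = 2379
Policy A (Y − 22, N := 84):
  Y = 47 − 22 = 25
  W = 145
  N = 84
  T = 58 − 3·25 + 5·145 − 3·84 = 456
Change in T: 456 − 2379 = -1923

-1923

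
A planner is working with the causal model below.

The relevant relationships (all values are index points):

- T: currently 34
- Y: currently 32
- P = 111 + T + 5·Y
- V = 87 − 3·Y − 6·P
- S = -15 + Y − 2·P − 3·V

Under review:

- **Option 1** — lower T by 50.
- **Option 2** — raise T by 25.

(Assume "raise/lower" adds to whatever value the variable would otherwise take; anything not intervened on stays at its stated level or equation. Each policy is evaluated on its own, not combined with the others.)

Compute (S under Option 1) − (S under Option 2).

-1200

Option 1 (T − 50):
  T = 34 − 50 = -16
  Y = 32
  P = 111 + (-16) + 5·32 = 255
  V = 87 − 3·32 − 6·255 = -1539
  S = -15 + 32 − 2·255 − 3·(-1539) = 4124
Option 2 (T + 25):
  T = 34 + 25 = 59
  Y = 32
  P = 111 + 59 + 5·32 = 330
  V = 87 − 3·32 − 6·330 = -1989
  S = -15 + 32 − 2·330 − 3·(-1989) = 5324
S: 4124 − 5324 = -1200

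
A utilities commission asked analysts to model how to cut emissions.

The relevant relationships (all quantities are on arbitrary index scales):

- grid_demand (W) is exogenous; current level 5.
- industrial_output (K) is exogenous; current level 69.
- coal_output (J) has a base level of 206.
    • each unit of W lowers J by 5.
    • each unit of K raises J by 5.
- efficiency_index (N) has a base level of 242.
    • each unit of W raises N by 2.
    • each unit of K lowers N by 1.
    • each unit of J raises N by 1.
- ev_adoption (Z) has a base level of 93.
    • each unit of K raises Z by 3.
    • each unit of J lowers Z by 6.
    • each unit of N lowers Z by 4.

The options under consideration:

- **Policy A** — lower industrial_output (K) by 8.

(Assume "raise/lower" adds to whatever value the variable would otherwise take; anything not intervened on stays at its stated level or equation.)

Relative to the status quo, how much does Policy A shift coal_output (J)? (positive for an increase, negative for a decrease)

-40

Baseline:
  W = 5
  K = 69
  J = 206 − 5·5 + 5·69 = 526
Policy A (K − 8):
  W = 5
  K = 69 − 8 = 61
  J = 206 − 5·5 + 5·61 = 486
Change in J: 486 − 526 = -40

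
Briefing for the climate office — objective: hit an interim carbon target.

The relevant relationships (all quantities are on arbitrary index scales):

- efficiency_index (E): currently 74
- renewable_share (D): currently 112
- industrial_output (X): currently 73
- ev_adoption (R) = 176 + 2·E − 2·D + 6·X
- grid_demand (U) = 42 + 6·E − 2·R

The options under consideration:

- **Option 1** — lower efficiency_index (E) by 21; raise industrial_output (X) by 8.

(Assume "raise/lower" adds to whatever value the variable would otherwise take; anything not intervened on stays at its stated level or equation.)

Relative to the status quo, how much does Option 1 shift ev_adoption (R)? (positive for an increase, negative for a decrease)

Baseline:
  E = 74
  D = 112
  X = 73
  R = 176 + 2·74 − 2·112 + 6·73 = 538
Option 1 (E − 21, X + 8):
  E = 74 − 21 = 53
  D = 112
  X = 73 + 8 = 81
  R = 176 + 2·53 − 2·112 + 6·81 = 544
Change in R: 544 − 538 = 6

6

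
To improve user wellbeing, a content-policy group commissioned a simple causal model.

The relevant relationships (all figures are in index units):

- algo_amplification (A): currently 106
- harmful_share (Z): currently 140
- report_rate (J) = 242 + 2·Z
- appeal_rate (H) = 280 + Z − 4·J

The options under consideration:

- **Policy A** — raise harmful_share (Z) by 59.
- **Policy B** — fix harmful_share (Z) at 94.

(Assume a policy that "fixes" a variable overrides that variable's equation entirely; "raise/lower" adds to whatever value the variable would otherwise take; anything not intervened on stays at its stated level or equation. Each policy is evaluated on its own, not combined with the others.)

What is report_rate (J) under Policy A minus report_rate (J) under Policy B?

210

Policy A (Z + 59):
  Z = 140 + 59 = 199
  J = 242 + 2·199 = 640
Policy B (Z := 94):
  Z = 94
  J = 242 + 2·94 = 430
J: 640 − 430 = 210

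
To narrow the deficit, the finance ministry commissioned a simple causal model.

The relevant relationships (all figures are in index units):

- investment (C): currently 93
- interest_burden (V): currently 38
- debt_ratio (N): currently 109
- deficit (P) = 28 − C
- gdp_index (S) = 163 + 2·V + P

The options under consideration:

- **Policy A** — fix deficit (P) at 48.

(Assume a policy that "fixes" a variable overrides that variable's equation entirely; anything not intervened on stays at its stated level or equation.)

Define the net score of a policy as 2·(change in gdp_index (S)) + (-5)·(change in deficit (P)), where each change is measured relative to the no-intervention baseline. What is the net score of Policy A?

-339

Baseline:
  C = 93
  V = 38
  P = 28 − 93 = -65
  S = 163 + 2·38 + (-65) = 174
Policy A (P := 48):
  C = 93
  V = 38
  P = 48
  S = 163 + 2·38 + 48 = 287
ΔS = 287 − 174 = 113; ΔP = 48 − (-65) = 113
Score = 2·113 + (-5)·113 = -339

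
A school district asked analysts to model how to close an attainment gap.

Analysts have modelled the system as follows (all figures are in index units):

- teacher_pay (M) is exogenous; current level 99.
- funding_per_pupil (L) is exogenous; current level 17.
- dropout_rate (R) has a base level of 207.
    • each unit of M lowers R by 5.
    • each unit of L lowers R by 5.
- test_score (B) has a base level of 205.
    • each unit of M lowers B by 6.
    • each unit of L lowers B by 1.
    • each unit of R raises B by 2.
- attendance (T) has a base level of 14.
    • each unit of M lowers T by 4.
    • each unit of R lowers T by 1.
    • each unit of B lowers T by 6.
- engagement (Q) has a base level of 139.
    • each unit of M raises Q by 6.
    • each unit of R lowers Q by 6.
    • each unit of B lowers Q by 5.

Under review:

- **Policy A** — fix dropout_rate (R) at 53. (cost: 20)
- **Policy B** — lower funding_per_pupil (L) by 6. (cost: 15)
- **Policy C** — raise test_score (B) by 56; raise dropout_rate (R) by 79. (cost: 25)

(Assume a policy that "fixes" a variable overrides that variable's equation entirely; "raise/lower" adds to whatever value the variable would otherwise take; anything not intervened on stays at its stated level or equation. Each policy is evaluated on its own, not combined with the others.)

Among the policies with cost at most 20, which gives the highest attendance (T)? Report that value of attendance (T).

Policy A (R := 53):
  M = 99
  L = 17
  R = 53
  B = 205 − 6·99 − 17 + 2·53 = -300
  T = 14 − 4·99 − 53 − 6·(-300) = 1365
Policy B (L − 6):
  M = 99
  L = 17 − 6 = 11
  R = 207 − 5·99 − 5·11 = -343
  B = 205 − 6·99 − 11 + 2·(-343) = -1086
  T = 14 − 4·99 − (-343) − 6·(-1086) = 6477
Comparing — Policy A: T=1365, Policy B: T=6477. Highest is 6477 (Policy B).

6477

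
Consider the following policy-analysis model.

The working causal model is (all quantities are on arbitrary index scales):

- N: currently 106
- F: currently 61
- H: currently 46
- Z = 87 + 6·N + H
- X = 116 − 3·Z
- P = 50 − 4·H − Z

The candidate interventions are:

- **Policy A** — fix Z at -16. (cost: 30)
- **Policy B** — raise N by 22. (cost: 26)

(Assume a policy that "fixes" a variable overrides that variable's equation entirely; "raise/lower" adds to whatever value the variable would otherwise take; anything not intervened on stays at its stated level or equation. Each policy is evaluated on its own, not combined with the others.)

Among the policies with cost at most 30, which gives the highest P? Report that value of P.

-118

Policy A (Z := -16):
  N = 106
  H = 46
  Z = -16
  P = 50 − 4·46 − (-16) = -118
Policy B (N + 22):
  N = 106 + 22 = 128
  H = 46
  Z = 87 + 6·128 + 46 = 901
  P = 50 − 4·46 − 901 = -1035
Comparing — Policy A: P=-118, Policy B: P=-1035. Highest is -118 (Policy A).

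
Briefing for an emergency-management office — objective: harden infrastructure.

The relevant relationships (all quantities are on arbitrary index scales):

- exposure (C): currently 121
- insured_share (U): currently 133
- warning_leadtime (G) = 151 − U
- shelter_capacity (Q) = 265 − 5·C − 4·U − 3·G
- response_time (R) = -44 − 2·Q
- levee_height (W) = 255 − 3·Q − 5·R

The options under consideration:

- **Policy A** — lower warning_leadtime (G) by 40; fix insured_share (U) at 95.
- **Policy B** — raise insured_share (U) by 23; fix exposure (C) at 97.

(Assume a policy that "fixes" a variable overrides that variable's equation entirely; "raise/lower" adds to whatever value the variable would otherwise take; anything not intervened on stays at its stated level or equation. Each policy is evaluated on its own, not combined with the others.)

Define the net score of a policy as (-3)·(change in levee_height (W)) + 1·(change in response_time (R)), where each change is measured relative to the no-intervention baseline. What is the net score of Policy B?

Baseline:
  C = 121
  U = 133
  G = 151 − 133 = 18
  Q = 265 − 5·121 − 4·133 − 3·18 = -926
  R = -44 − 2·(-926) = 1808
  W = 255 − 3·(-926) − 5·1808 = -6007
Policy B (U + 23, C := 97):
  C = 97
  U = 133 + 23 = 156
  G = 151 − 156 = -5
  Q = 265 − 5·97 − 4·156 − 3·(-5) = -829
  R = -44 − 2·(-829) = 1614
  W = 255 − 3·(-829) − 5·1614 = -5328
ΔW = -5328 − (-6007) = 679; ΔR = 1614 − 1808 = -194
Score = (-3)·679 + 1·(-194) = -2231

-2231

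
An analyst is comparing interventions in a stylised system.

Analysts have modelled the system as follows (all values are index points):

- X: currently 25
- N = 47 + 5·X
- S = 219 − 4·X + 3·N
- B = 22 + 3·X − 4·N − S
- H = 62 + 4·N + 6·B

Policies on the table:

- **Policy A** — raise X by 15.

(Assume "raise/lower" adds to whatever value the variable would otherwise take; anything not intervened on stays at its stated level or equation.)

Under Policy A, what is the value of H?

-8826

Policy A (X + 15):
  X = 25 + 15 = 40
  N = 47 + 5·40 = 247
  S = 219 − 4·40 + 3·247 = 800
  B = 22 + 3·40 − 4·247 − 800 = -1646
  H = 62 + 4·247 + 6·(-1646) = -8826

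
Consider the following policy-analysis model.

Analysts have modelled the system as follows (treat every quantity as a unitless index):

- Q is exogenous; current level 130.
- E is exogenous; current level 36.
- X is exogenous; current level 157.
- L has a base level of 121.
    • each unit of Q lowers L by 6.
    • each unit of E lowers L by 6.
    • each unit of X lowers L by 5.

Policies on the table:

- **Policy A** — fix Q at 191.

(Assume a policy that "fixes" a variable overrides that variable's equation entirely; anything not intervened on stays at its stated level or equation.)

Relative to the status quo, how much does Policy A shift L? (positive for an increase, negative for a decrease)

-366

Baseline:
  Q = 130
  E = 36
  X = 157
  L = 121 − 6·130 − 6·36 − 5·157 = -1660
Policy A (Q := 191):
  Q = 191
  E = 36
  X = 157
  L = 121 − 6·191 − 6·36 − 5·157 = -2026
Change in L: -2026 − (-1660) = -366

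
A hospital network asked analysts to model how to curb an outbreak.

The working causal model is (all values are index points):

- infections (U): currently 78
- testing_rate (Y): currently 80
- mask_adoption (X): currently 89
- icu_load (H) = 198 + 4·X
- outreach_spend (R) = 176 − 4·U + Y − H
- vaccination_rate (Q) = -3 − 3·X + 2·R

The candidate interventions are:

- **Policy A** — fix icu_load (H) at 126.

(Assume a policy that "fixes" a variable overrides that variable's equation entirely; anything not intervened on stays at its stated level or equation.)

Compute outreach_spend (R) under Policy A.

-182

Policy A (H := 126):
  U = 78
  Y = 80
  X = 89
  H = 126
  R = 176 − 4·78 + 80 − 126 = -182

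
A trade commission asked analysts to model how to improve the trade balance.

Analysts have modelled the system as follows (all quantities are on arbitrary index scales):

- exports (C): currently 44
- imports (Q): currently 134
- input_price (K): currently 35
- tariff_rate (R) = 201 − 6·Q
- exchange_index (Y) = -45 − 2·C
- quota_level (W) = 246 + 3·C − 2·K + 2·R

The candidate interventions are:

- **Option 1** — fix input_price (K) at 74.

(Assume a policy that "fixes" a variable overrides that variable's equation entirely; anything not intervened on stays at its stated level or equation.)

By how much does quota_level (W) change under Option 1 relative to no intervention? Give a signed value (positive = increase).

Baseline:
  C = 44
  Q = 134
  K = 35
  R = 201 − 6·134 = -603
  W = 246 + 3·44 − 2·35 + 2·(-603) = -898
Option 1 (K := 74):
  C = 44
  Q = 134
  K = 74
  R = 201 − 6·134 = -603
  W = 246 + 3·44 − 2·74 + 2·(-603) = -976
Change in W: -976 − (-898) = -78

-78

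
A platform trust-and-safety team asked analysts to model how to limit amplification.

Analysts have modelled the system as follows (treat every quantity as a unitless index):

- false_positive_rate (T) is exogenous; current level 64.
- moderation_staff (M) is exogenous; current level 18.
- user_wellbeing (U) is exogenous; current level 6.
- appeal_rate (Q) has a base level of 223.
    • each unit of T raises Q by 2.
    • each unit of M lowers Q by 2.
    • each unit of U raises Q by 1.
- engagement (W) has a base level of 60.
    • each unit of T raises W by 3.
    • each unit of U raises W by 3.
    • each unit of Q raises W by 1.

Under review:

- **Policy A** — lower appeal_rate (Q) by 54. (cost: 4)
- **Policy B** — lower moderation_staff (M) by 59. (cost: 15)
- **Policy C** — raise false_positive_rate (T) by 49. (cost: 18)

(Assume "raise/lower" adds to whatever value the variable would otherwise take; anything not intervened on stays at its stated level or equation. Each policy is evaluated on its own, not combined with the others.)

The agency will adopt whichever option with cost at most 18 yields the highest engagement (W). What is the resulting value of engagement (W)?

Policy A (Q − 54):
  T = 64
  M = 18
  U = 6
  Q = 223 + 2·64 − 2·18 + 6 (−54 from intervention) = 267
  W = 60 + 3·64 + 3·6 + 267 = 537
Policy B (M − 59):
  T = 64
  M = 18 − 59 = -41
  U = 6
  Q = 223 + 2·64 − 2·(-41) + 6 = 439
  W = 60 + 3·64 + 3·6 + 439 = 709
Policy C (T + 49):
  T = 64 + 49 = 113
  M = 18
  U = 6
  Q = 223 + 2·113 − 2·18 + 6 = 419
  W = 60 + 3·113 + 3·6 + 419 = 836
Comparing — Policy A: W=537, Policy B: W=709, Policy C: W=836. Highest is 836 (Policy C).

836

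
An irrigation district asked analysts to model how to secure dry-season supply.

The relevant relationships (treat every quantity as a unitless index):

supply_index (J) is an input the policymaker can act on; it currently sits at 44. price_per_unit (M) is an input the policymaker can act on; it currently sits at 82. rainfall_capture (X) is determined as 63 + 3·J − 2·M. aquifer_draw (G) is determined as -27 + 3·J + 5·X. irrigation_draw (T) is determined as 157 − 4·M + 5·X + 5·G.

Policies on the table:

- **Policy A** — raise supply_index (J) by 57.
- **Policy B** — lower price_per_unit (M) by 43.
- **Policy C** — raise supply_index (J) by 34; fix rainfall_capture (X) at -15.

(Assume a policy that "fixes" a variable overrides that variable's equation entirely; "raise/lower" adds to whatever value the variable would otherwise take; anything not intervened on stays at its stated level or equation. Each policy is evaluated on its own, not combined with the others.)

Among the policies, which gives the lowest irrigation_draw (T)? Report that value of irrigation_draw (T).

414

Policy A (J + 57):
  J = 44 + 57 = 101
  M = 82
  X = 63 + 3·101 − 2·82 = 202
  G = -27 + 3·101 + 5·202 = 1286
  T = 157 − 4·82 + 5·202 + 5·1286 = 7269
Policy B (M − 43):
  J = 44
  M = 82 − 43 = 39
  X = 63 + 3·44 − 2·39 = 117
  G = -27 + 3·44 + 5·117 = 690
  T = 157 − 4·39 + 5·117 + 5·690 = 4036
Policy C (J + 34, X := -15):
  J = 44 + 34 = 78
  M = 82
  X = -15
  G = -27 + 3·78 + 5·(-15) = 132
  T = 157 − 4·82 + 5·(-15) + 5·132 = 414
Comparing — Policy A: T=7269, Policy B: T=4036, Policy C: T=414. Lowest is 414 (Policy C).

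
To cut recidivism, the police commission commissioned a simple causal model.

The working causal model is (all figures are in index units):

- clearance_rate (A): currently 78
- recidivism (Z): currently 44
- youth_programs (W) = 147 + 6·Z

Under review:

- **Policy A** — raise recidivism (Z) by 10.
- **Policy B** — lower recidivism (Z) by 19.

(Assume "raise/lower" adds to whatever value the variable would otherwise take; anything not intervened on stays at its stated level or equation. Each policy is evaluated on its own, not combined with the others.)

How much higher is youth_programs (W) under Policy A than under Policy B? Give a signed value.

Policy A (Z + 10):
  Z = 44 + 10 = 54
  W = 147 + 6·54 = 471
Policy B (Z − 19):
  Z = 44 − 19 = 25
  W = 147 + 6·25 = 297
W: 471 − 297 = 174

174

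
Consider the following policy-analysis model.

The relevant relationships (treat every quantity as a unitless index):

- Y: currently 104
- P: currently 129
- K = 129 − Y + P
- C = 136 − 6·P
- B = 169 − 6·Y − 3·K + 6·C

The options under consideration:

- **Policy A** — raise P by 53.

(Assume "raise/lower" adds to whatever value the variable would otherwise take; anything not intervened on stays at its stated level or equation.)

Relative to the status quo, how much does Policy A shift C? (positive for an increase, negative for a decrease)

-318

Baseline:
  P = 129
  C = 136 − 6·129 = -638
Policy A (P + 53):
  P = 129 + 53 = 182
  C = 136 − 6·182 = -956
Change in C: -956 − (-638) = -318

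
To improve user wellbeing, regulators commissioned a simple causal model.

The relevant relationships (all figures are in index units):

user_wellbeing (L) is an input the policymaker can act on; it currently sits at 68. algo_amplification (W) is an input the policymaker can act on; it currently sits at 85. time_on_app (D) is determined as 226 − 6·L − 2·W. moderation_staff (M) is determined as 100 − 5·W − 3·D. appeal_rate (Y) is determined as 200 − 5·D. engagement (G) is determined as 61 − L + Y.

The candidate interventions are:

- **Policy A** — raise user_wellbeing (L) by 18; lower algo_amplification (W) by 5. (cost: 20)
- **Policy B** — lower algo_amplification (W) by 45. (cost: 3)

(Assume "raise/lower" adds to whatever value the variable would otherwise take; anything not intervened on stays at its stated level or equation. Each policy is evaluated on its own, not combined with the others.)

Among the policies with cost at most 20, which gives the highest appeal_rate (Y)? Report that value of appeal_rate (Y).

2450

Policy A (L + 18, W − 5):
  L = 68 + 18 = 86
  W = 85 − 5 = 80
  D = 226 − 6·86 − 2·80 = -450
  Y = 200 − 5·(-450) = 2450
Policy B (W − 45):
  L = 68
  W = 85 − 45 = 40
  D = 226 − 6·68 − 2·40 = -262
  Y = 200 − 5·(-262) = 1510
Comparing — Policy A: Y=2450, Policy B: Y=1510. Highest is 2450 (Policy A).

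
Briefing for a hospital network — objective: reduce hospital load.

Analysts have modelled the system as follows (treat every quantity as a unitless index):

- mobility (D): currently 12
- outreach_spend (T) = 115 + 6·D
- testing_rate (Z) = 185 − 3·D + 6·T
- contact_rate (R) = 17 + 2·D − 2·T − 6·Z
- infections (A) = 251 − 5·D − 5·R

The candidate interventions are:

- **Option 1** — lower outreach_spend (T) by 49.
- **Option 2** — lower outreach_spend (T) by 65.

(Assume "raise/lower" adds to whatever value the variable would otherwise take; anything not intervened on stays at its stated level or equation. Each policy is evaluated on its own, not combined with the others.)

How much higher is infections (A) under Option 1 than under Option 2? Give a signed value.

Option 1 (T − 49):
  D = 12
  T = 115 + 6·12 (−49 from intervention) = 138
  Z = 185 − 3·12 + 6·138 = 977
  R = 17 + 2·12 − 2·138 − 6·977 = -6097
  A = 251 − 5·12 − 5·(-6097) = 30676
Option 2 (T − 65):
  D = 12
  T = 115 + 6·12 (−65 from intervention) = 122
  Z = 185 − 3·12 + 6·122 = 881
  R = 17 + 2·12 − 2·122 − 6·881 = -5489
  A = 251 − 5·12 − 5·(-5489) = 27636
A: 30676 − 27636 = 3040

3040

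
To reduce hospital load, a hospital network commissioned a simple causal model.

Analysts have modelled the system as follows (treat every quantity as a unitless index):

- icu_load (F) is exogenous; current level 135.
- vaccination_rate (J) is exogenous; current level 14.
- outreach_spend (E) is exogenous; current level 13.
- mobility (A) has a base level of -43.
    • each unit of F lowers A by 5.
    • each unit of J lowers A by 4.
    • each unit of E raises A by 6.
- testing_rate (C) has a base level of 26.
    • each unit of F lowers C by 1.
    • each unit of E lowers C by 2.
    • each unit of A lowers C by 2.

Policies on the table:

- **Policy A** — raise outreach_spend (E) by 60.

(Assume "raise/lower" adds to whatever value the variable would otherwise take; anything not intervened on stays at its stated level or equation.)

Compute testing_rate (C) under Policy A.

Policy A (E + 60):
  F = 135
  J = 14
  E = 13 + 60 = 73
  A = -43 − 5·135 − 4·14 + 6·73 = -336
  C = 26 − 135 − 2·73 − 2·(-336) = 417

417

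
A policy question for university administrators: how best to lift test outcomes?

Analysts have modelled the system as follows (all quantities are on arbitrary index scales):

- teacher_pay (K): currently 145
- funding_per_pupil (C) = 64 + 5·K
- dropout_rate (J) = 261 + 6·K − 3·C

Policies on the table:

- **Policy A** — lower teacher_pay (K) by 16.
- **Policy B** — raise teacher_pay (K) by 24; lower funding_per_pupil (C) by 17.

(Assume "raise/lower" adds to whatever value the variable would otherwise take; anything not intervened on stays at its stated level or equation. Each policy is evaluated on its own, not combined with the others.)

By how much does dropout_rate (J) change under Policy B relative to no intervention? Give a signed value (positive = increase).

Baseline:
  K = 145
  C = 64 + 5·145 = 789
  J = 261 + 6·145 − 3·789 = -1236
Policy B (K + 24, C − 17):
  K = 145 + 24 = 169
  C = 64 + 5·169 (−17 from intervention) = 892
  J = 261 + 6·169 − 3·892 = -1401
Change in J: -1401 − (-1236) = -165

-165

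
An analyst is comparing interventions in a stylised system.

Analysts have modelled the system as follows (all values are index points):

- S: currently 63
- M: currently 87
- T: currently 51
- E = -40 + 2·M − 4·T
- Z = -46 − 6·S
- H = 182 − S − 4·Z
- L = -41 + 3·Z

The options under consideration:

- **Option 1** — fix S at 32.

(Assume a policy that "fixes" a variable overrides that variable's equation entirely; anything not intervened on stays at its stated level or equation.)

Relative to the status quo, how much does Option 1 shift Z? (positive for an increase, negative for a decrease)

Baseline:
  S = 63
  Z = -46 − 6·63 = -424
Option 1 (S := 32):
  S = 32
  Z = -46 − 6·32 = -238
Change in Z: -238 − (-424) = 186

186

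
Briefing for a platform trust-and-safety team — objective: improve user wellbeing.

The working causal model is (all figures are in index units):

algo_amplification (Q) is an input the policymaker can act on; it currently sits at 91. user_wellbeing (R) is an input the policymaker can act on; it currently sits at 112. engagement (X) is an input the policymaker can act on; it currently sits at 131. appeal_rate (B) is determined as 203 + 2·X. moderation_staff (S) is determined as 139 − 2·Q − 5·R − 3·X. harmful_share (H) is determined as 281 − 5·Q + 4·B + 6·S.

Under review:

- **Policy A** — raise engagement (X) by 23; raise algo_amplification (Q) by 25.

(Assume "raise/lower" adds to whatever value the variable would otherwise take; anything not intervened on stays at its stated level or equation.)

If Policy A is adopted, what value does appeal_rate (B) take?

511

Policy A (X + 23, Q + 25):
  X = 131 + 23 = 154
  B = 203 + 2·154 = 511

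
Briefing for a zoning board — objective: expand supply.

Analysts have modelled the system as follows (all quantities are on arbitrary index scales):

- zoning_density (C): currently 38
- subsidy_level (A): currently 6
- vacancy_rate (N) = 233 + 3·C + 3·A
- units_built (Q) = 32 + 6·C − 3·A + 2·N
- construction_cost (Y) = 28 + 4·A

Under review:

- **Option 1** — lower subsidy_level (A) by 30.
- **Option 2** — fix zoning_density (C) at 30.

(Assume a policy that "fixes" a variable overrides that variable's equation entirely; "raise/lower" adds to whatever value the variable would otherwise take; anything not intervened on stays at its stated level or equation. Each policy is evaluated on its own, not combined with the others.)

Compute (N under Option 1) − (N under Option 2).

Option 1 (A − 30):
  C = 38
  A = 6 − 30 = -24
  N = 233 + 3·38 + 3·(-24) = 275
Option 2 (C := 30):
  C = 30
  A = 6
  N = 233 + 3·30 + 3·6 = 341
N: 275 − 341 = -66

-66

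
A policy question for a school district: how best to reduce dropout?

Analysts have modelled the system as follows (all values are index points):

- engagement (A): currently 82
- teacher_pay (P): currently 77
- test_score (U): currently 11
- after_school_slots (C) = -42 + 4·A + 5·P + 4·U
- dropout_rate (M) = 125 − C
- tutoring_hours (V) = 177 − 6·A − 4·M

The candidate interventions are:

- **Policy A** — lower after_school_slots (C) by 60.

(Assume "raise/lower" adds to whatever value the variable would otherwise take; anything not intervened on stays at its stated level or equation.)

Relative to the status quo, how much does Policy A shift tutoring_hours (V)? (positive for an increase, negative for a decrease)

Baseline:
  A = 82
  P = 77
  U = 11
  C = -42 + 4·82 + 5·77 + 4·11 = 715
  M = 125 − 715 = -590
  V = 177 − 6·82 − 4·(-590) = 2045
Policy A (C − 60):
  A = 82
  P = 77
  U = 11
  C = -42 + 4·82 + 5·77 + 4·11 (−60 from intervention) = 655
  M = 125 − 655 = -530
  V = 177 − 6·82 − 4·(-530) = 1805
Change in V: 1805 − 2045 = -240

-240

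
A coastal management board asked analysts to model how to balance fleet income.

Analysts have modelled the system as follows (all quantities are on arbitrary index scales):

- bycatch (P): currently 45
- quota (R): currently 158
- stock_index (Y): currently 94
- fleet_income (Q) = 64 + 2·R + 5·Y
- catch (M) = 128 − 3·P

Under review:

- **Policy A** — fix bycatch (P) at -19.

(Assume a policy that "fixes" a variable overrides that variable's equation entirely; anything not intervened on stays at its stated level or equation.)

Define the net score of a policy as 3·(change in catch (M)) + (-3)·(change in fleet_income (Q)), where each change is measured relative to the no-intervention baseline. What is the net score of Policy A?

576

Baseline:
  P = 45
  R = 158
  Y = 94
  Q = 64 + 2·158 + 5·94 = 850
  M = 128 − 3·45 = -7
Policy A (P := -19):
  P = -19
  R = 158
  Y = 94
  Q = 64 + 2·158 + 5·94 = 850
  M = 128 − 3·(-19) = 185
ΔM = 185 − (-7) = 192; ΔQ = 850 − 850 = 0
Score = 3·192 + (-3)·0 = 576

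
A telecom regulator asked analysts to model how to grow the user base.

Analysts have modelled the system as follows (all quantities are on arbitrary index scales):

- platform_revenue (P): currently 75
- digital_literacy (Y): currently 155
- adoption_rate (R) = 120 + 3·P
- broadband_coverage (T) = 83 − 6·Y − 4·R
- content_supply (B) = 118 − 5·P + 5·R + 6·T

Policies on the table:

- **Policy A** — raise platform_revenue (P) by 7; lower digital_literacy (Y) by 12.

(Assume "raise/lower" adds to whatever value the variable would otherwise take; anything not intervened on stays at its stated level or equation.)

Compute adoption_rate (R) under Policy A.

Policy A (P + 7, Y − 12):
  P = 75 + 7 = 82
  R = 120 + 3·82 = 366

366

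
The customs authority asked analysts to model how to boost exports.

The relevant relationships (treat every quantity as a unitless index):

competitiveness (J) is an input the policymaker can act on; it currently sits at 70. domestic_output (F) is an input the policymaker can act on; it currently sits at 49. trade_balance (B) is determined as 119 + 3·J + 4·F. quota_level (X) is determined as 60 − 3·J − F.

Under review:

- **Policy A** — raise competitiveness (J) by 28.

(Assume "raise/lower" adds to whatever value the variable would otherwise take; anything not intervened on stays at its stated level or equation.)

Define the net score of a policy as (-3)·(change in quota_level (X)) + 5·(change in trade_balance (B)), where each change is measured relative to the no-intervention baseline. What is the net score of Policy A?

Baseline:
  J = 70
  F = 49
  B = 119 + 3·70 + 4·49 = 525
  X = 60 − 3·70 − 49 = -199
Policy A (J + 28):
  J = 70 + 28 = 98
  F = 49
  B = 119 + 3·98 + 4·49 = 609
  X = 60 − 3·98 − 49 = -283
ΔX = -283 − (-199) = -84; ΔB = 609 − 525 = 84
Score = (-3)·(-84) + 5·84 = 672

672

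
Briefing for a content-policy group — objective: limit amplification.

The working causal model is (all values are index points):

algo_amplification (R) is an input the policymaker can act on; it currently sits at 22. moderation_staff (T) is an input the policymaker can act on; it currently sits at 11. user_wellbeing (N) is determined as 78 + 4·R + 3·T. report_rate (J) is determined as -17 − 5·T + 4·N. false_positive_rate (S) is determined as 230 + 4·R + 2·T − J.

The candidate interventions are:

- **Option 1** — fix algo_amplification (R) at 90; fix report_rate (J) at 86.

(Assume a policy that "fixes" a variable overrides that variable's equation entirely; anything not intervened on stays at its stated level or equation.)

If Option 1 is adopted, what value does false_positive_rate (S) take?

Option 1 (R := 90, J := 86):
  R = 90
  T = 11
  N = 78 + 4·90 + 3·11 = 471
  J = 86
  S = 230 + 4·90 + 2·11 − 86 = 526

526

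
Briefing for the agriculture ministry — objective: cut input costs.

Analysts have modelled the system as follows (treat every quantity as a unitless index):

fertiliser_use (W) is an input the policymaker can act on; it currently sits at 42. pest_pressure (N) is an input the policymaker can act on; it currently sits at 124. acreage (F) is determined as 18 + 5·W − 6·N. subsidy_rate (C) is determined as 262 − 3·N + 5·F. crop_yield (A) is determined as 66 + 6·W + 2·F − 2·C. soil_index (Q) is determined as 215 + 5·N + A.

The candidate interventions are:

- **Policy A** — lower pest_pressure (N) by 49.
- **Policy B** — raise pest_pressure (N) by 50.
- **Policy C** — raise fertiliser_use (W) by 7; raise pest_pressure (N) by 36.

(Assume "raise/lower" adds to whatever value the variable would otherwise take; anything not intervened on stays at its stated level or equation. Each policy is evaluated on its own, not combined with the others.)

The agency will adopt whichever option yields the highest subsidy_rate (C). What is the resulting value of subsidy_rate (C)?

-1073

Policy A (N − 49):
  W = 42
  N = 124 − 49 = 75
  F = 18 + 5·42 − 6·75 = -222
  C = 262 − 3·75 + 5·(-222) = -1073
Policy B (N + 50):
  W = 42
  N = 124 + 50 = 174
  F = 18 + 5·42 − 6·174 = -816
  C = 262 − 3·174 + 5·(-816) = -4340
Policy C (W + 7, N + 36):
  W = 42 + 7 = 49
  N = 124 + 36 = 160
  F = 18 + 5·49 − 6·160 = -697
  C = 262 − 3·160 + 5·(-697) = -3703
Comparing — Policy A: C=-1073, Policy B: C=-4340, Policy C: C=-3703. Highest is -1073 (Policy A).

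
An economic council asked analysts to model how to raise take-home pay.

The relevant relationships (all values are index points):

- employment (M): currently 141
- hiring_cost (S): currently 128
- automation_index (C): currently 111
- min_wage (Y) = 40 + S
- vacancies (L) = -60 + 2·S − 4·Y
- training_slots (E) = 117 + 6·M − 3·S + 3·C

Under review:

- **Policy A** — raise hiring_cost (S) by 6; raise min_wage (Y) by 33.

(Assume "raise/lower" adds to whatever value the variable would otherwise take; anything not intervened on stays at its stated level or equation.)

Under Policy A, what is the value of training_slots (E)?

894

Policy A (S + 6, Y + 33):
  M = 141
  S = 128 + 6 = 134
  C = 111
  E = 117 + 6·141 − 3·134 + 3·111 = 894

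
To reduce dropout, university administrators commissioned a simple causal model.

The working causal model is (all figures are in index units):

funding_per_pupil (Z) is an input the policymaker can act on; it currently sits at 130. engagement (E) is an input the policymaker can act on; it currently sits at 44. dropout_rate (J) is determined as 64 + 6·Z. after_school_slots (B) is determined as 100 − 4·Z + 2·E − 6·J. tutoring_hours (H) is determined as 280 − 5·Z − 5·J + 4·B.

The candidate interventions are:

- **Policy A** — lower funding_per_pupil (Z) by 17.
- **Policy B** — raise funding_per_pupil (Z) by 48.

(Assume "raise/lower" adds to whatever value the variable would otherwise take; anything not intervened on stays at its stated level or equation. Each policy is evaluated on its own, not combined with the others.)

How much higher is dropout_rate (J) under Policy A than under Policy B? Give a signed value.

-390

Policy A (Z − 17):
  Z = 130 − 17 = 113
  J = 64 + 6·113 = 742
Policy B (Z + 48):
  Z = 130 + 48 = 178
  J = 64 + 6·178 = 1132
J: 742 − 1132 = -390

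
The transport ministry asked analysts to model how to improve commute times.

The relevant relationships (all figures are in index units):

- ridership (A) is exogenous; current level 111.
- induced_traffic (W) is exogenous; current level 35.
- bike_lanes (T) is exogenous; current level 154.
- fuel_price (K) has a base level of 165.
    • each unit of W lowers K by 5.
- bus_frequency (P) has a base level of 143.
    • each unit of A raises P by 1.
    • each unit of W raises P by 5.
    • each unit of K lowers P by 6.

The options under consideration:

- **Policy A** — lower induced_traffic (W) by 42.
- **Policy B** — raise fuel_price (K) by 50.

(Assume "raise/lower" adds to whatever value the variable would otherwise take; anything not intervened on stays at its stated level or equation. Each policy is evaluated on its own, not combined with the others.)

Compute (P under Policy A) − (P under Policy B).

Policy A (W − 42):
  A = 111
  W = 35 − 42 = -7
  K = 165 − 5·(-7) = 200
  P = 143 + 111 + 5·(-7) − 6·200 = -981
Policy B (K + 50):
  A = 111
  W = 35
  K = 165 − 5·35 (+50 from intervention) = 40
  P = 143 + 111 + 5·35 − 6·40 = 189
P: -981 − 189 = -1170

-1170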